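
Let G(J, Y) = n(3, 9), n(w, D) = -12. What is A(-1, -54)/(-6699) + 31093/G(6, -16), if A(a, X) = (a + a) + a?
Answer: -69430657/26796 ≈ -2591.1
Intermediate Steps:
G(J, Y) = -12
A(a, X) = 3*a (A(a, X) = 2*a + a = 3*a)
A(-1, -54)/(-6699) + 31093/G(6, -16) = (3*(-1))/(-6699) + 31093/(-12) = -3*(-1/6699) + 31093*(-1/12) = 1/2233 - 31093/12 = -69430657/26796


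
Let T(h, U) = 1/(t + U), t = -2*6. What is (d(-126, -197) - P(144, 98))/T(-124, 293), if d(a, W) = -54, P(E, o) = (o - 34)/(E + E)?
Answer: -137128/9 ≈ -15236.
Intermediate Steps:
t = -12
P(E, o) = (-34 + o)/(2*E) (P(E, o) = (-34 + o)/((2*E)) = (-34 + o)*(1/(2*E)) = (-34 + o)/(2*E))
T(h, U) = 1/(-12 + U)
(d(-126, -197) - P(144, 98))/T(-124, 293) = (-54 - (-34 + 98)/(2*144))/(1/(-12 + 293)) = (-54 - 64/(2*144))/(1/281) = (-54 - 1*2/9)/(1/281) = (-54 - 2/9)*281 = -488/9*281 = -137128/9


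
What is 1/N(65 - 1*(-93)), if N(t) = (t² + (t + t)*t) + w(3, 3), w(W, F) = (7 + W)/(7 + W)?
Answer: 1/74893 ≈ 1.3352e-5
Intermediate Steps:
w(W, F) = 1
N(t) = 1 + 3*t² (N(t) = (t² + (t + t)*t) + 1 = (t² + (2*t)*t) + 1 = (t² + 2*t²) + 1 = 3*t² + 1 = 1 + 3*t²)
1/N(65 - 1*(-93)) = 1/(1 + 3*(65 - 1*(-93))²) = 1/(1 + 3*(65 + 93)²) = 1/(1 + 3*158²) = 1/(1 + 3*24964) = 1/(1 + 74892) = 1/74893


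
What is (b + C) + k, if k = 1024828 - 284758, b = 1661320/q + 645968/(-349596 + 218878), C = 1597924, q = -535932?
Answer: 20473731107297876/8756994897 ≈ 2.3380e+6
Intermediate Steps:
b = -70419918742/8756994897 (b = 1661320/(-535932) + 645968/(-349596 + 218878) = 1661320*(-1/535932) + 645968/(-130718) = -415330/133983 + 645968*(-1/130718) = -415330/133983 - 322984/65359 = -70419918742/8756994897 ≈ -8.0416)
k = 740070
(b + C) + k = (-70419918742/8756994897 + 1597924) + 740070 = 13992941893875086/8756994897 + 740070 = 20473731107297876/8756994897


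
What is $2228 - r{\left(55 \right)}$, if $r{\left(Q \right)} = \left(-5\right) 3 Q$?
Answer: $3053$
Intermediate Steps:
$r{\left(Q \right)} = - 15 Q$
$2228 - r{\left(55 \right)} = 2228 - \left(-15\right) 55 = 2228 - -825 = 2228 + 825 = 3053$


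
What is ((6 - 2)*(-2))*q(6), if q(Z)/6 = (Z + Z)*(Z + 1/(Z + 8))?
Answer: -24480/7 ≈ -3497.1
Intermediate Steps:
q(Z) = 12*Z*(Z + 1/(8 + Z)) (q(Z) = 6*((Z + Z)*(Z + 1/(Z + 8))) = 6*((2*Z)*(Z + 1/(8 + Z))) = 6*(2*Z*(Z + 1/(8 + Z))) = 12*Z*(Z + 1/(8 + Z)))
((6 - 2)*(-2))*q(6) = ((6 - 2)*(-2))*(12*6*(1 + 6² + 8*6)/(8 + 6)) = (4*(-2))*(12*6*(1 + 36 + 48)/14) = -96*6*85/14 = -8*3060/7 = -24480/7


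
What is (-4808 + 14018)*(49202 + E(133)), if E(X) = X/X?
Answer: 453159630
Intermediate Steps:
E(X) = 1
(-4808 + 14018)*(49202 + E(133)) = (-4808 + 14018)*(49202 + 1) = 9210*49203 = 453159630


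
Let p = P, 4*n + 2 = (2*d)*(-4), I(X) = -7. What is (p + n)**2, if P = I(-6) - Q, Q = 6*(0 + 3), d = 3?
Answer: 3969/4 ≈ 992.25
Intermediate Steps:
Q = 18 (Q = 6*3 = 18)
n = -13/2 (n = -1/2 + ((2*3)*(-4))/4 = -1/2 + (6*(-4))/4 = -1/2 + (1/4)*(-24) = -1/2 - 6 = -13/2 ≈ -6.5000)
P = -25 (P = -7 - 1*18 = -7 - 18 = -25)
p = -25
(p + n)**2 = (-25 - 13/2)**2 = (-63/2)**2 = 3969/4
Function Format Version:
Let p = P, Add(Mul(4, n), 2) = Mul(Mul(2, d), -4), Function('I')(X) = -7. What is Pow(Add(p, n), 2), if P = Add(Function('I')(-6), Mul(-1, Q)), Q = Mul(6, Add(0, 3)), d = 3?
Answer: Rational(3969, 4) ≈ 992.25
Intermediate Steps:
Q = 18 (Q = Mul(6, 3) = 18)
n = Rational(-13, 2) (n = Add(Rational(-1, 2), Mul(Rational(1, 4), Mul(Mul(2, 3), -4))) = Add(Rational(-1, 2), Mul(Rational(1, 4), Mul(6, -4))) = Add(Rational(-1, 2), Mul(Rational(1, 4), -24)) = Add(Rational(-1, 2), -6) = Rational(-13, 2) ≈ -6.5000)
P = -25 (P = Add(-7, Mul(-1, 18)) = Add(-7, -18) = -25)
p = -25
Pow(Add(p, n), 2) = Pow(Add(-25, Rational(-13, 2)), 2) = Pow(Rational(-63, 2), 2) = Rational(3969, 4)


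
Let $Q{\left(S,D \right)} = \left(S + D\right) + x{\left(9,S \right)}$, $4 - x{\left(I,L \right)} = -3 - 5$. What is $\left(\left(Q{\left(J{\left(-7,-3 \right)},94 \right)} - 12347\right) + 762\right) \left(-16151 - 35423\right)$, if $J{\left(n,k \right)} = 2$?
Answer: $591914798$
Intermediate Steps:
$x{\left(I,L \right)} = 12$ ($x{\left(I,L \right)} = 4 - \left(-3 - 5\right) = 4 - -8 = 4 + 8 = 12$)
$Q{\left(S,D \right)} = 12 + D + S$ ($Q{\left(S,D \right)} = \left(S + D\right) + 12 = \left(D + S\right) + 12 = 12 + D + S$)
$\left(\left(Q{\left(J{\left(-7,-3 \right)},94 \right)} - 12347\right) + 762\right) \left(-16151 - 35423\right) = \left(\left(\left(12 + 94 + 2\right) - 12347\right) + 762\right) \left(-16151 - 35423\right) = \left(\left(108 - 12347\right) + 762\right) \left(-51574\right) = \left(-12239 + 762\right) \left(-51574\right) = \left(-11477\right) \left(-51574\right) = 591914798$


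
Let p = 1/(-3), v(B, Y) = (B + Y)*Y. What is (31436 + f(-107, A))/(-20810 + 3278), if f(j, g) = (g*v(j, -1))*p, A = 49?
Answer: -7418/4383 ≈ -1.6924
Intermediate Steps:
v(B, Y) = Y*(B + Y)
p = -⅓ ≈ -0.33333
f(j, g) = -g*(1 - j)/3 (f(j, g) = (g*(-(j - 1)))*(-⅓) = (g*(-(-1 + j)))*(-⅓) = (g*(1 - j))*(-⅓) = -g*(1 - j)/3)
(31436 + f(-107, A))/(-20810 + 3278) = (31436 + (⅓)*49*(-1 - 107))/(-20810 + 3278) = (31436 + (⅓)*49*(-108))/(-17532) = (31436 - 1764)*(-1/17532) = 29672*(-1/17532) = -7418/4383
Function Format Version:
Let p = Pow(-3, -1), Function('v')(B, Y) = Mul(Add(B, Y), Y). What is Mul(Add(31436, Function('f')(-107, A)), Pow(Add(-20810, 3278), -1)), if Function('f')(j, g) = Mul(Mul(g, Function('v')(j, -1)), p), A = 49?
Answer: Rational(-7418, 4383) ≈ -1.6924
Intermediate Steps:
Function('v')(B, Y) = Mul(Y, Add(B, Y))
p = Rational(-1, 3) ≈ -0.33333
Function('f')(j, g) = Mul(Rational(-1, 3), g, Add(1, Mul(-1, j))) (Function('f')(j, g) = Mul(Mul(g, Mul(-1, Add(j, -1))), Rational(-1, 3)) = Mul(Mul(g, Mul(-1, Add(-1, j))), Rational(-1, 3)) = Mul(Mul(g, Add(1, Mul(-1, j))), Rational(-1, 3)) = Mul(Rational(-1, 3), g, Add(1, Mul(-1, j))))
Mul(Add(31436, Function('f')(-107, A)), Pow(Add(-20810, 3278), -1)) = Mul(Add(31436, Mul(Rational(1, 3), 49, Add(-1, -107))), Pow(Add(-20810, 3278), -1)) = Mul(Add(31436, Mul(Rational(1, 3), 49, -108)), Pow(-17532, -1)) = Mul(Add(31436, -1764), Rational(-1, 17532)) = Mul(29672, Rational(-1, 17532)) = Rational(-7418, 4383)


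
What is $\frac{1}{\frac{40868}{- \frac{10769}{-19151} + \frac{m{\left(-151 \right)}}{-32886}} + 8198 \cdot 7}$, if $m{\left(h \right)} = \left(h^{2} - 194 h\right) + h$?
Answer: $\frac{1712915}{29477399938} \approx 5.8109 \cdot 10^{-5}$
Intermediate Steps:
$m{\left(h \right)} = h^{2} - 193 h$
$\frac{1}{\frac{40868}{- \frac{10769}{-19151} + \frac{m{\left(-151 \right)}}{-32886}} + 8198 \cdot 7} = \frac{1}{\frac{40868}{- \frac{10769}{-19151} + \frac{\left(-151\right) \left(-193 - 151\right)}{-32886}} + 8198 \cdot 7} = \frac{1}{\frac{40868}{\left(-10769\right) \left(- \frac{1}{19151}\right) + \left(-151\right) \left(-344\right) \left(- \frac{1}{32886}\right)} + 57386} = \frac{1}{\frac{40868}{\frac{979}{1741} + 51944 \left(- \frac{1}{32886}\right)} + 57386} = \frac{1}{\frac{40868}{\frac{979}{1741} - \frac{25972}{16443}} + 57386} = \frac{1}{\frac{40868}{- \frac{29119555}{28627263}} + 57386} = \frac{1}{40868 \left(- \frac{28627263}{29119555}\right) + 57386} = \frac{1}{- \frac{68819940252}{1712915} + 57386} = \frac{1}{\frac{29477399938}{1712915}} = \frac{1712915}{29477399938}$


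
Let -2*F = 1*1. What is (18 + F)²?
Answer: 1225/4 ≈ 306.25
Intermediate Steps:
F = -½ (F = -1/2 = -½*1 = -½ ≈ -0.50000)
(18 + F)² = (18 - ½)² = (35/2)² = 1225/4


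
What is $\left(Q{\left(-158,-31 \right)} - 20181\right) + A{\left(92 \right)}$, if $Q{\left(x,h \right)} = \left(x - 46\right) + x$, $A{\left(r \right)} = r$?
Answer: $-20451$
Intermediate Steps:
$Q{\left(x,h \right)} = -46 + 2 x$ ($Q{\left(x,h \right)} = \left(-46 + x\right) + x = -46 + 2 x$)
$\left(Q{\left(-158,-31 \right)} - 20181\right) + A{\left(92 \right)} = \left(\left(-46 + 2 \left(-158\right)\right) - 20181\right) + 92 = \left(\left(-46 - 316\right) - 20181\right) + 92 = \left(-362 - 20181\right) + 92 = -20543 + 92 = -20451$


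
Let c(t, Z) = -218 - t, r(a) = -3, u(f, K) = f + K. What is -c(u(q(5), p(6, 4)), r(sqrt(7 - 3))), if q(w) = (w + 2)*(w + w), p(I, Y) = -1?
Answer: 287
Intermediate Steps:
q(w) = 2*w*(2 + w) (q(w) = (2 + w)*(2*w) = 2*w*(2 + w))
u(f, K) = K + f
-c(u(q(5), p(6, 4)), r(sqrt(7 - 3))) = -(-218 - (-1 + 2*5*(2 + 5))) = -(-218 - (-1 + 2*5*7)) = -(-218 - (-1 + 70)) = -(-218 - 1*69) = -(-218 - 69) = -1*(-287) = 287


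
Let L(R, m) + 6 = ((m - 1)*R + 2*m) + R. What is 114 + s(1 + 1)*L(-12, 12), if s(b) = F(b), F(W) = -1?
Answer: 240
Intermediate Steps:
s(b) = -1
L(R, m) = -6 + R + 2*m + R*(-1 + m) (L(R, m) = -6 + (((m - 1)*R + 2*m) + R) = -6 + (((-1 + m)*R + 2*m) + R) = -6 + ((R*(-1 + m) + 2*m) + R) = -6 + ((2*m + R*(-1 + m)) + R) = -6 + (R + 2*m + R*(-1 + m)) = -6 + R + 2*m + R*(-1 + m))
114 + s(1 + 1)*L(-12, 12) = 114 - (-6 + 2*12 - 12*12) = 114 - (-6 + 24 - 144) = 114 - 1*(-126) = 114 + 126 = 240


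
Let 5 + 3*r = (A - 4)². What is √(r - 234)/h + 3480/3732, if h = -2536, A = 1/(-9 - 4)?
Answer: 290/311 - I*√350022/98904 ≈ 0.93248 - 0.0059818*I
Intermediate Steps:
A = -1/13 (A = 1/(-13) = -1/13 ≈ -0.076923)
r = 1964/507 (r = -5/3 + (-1/13 - 4)²/3 = -5/3 + (-53/13)²/3 = -5/3 + (⅓)*(2809/169) = -5/3 + 2809/507 = 1964/507 ≈ 3.8738)
√(r - 234)/h + 3480/3732 = √(1964/507 - 234)/(-2536) + 3480/3732 = √(-116674/507)*(-1/2536) + 3480*(1/3732) = (I*√350022/39)*(-1/2536) + 290/311 = -I*√350022/98904 + 290/311 = 290/311 - I*√350022/98904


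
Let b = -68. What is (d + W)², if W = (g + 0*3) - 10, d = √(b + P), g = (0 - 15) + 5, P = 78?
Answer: (20 - √10)² ≈ 283.51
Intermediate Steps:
g = -10 (g = -15 + 5 = -10)
d = √10 (d = √(-68 + 78) = √10 ≈ 3.1623)
W = -20 (W = (-10 + 0*3) - 10 = (-10 + 0) - 10 = -10 - 10 = -20)
(d + W)² = (√10 - 20)² = (-20 + √10)²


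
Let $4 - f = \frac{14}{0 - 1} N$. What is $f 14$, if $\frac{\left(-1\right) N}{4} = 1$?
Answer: $-728$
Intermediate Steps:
$N = -4$ ($N = \left(-4\right) 1 = -4$)
$f = -52$ ($f = 4 - \frac{14}{0 - 1} \left(-4\right) = 4 - \frac{14}{-1} \left(-4\right) = 4 - 14 \left(-1\right) \left(-4\right) = 4 - \left(-14\right) \left(-4\right) = 4 - 56 = -52$)
$f 14 = \left(-52\right) 14 = -728$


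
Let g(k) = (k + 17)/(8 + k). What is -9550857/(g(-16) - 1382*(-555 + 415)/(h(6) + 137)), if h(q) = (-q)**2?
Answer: -4406128696/515889 ≈ -8540.8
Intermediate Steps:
h(q) = q**2
g(k) = (17 + k)/(8 + k)
-9550857/(g(-16) - 1382*(-555 + 415)/(h(6) + 137)) = -9550857/((17 - 16)/(8 - 16) - 1382*(-555 + 415)/(6**2 + 137)) = -9550857/(1/(-8) - (-193480)/(36 + 137)) = -9550857/(-1/8*1 - (-193480)/173) = -9550857/(-1/8 - (-193480)/173) = -9550857/(-1/8 - 1382*(-140/173)) = -9550857/(-1/8 + 193480/173) = -9550857/1547667/1384 = -9550857*1384/1547667 = -4406128696/515889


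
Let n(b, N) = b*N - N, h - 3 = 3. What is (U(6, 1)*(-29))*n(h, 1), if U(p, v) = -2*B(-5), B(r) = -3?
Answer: -870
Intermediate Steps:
h = 6 (h = 3 + 3 = 6)
n(b, N) = -N + N*b (n(b, N) = N*b - N = -N + N*b)
U(p, v) = 6 (U(p, v) = -2*(-3) = 6)
(U(6, 1)*(-29))*n(h, 1) = (6*(-29))*(1*(-1 + 6)) = -174*5 = -870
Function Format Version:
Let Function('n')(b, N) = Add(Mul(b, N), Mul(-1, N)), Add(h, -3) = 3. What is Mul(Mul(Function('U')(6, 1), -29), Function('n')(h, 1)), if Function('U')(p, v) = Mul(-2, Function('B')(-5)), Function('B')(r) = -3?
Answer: -870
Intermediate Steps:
h = 6 (h = Add(3, 3) = 6)
Function('n')(b, N) = Add(Mul(-1, N), Mul(N, b)) (Function('n')(b, N) = Add(Mul(N, b), Mul(-1, N)) = Add(Mul(-1, N), Mul(N, b)))
Function('U')(p, v) = 6 (Function('U')(p, v) = Mul(-2, -3) = 6)
Mul(Mul(Function('U')(6, 1), -29), Function('n')(h, 1)) = Mul(Mul(6, -29), Mul(1, Add(-1, 6))) = Mul(-174, Mul(1, 5)) = Mul(-174, 5) = -870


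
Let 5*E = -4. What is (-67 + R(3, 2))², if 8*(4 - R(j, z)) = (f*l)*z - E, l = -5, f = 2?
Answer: 91809/25 ≈ 3672.4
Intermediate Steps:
E = -⅘ (E = (⅕)*(-4) = -⅘ ≈ -0.80000)
R(j, z) = 39/10 + 5*z/4 (R(j, z) = 4 - ((2*(-5))*z - 1*(-⅘))/8 = 4 - (-10*z + ⅘)/8 = 4 - (⅘ - 10*z)/8 = 4 + (-⅒ + 5*z/4) = 39/10 + 5*z/4)
(-67 + R(3, 2))² = (-67 + (39/10 + (5/4)*2))² = (-67 + (39/10 + 5/2))² = (-67 + 32/5)² = (-303/5)² = 91809/25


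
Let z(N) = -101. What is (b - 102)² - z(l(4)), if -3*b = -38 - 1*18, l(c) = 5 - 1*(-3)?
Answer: 63409/9 ≈ 7045.4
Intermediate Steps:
l(c) = 8 (l(c) = 5 + 3 = 8)
b = 56/3 (b = -(-38 - 1*18)/3 = -(-38 - 18)/3 = -⅓*(-56) = 56/3 ≈ 18.667)
(b - 102)² - z(l(4)) = (56/3 - 102)² - 1*(-101) = (-250/3)² + 101 = 62500/9 + 101 = 63409/9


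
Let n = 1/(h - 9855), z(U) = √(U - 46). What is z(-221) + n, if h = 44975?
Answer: 1/35120 + I*√267 ≈ 2.8474e-5 + 16.34*I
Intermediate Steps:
z(U) = √(-46 + U)
n = 1/35120 (n = 1/(44975 - 9855) = 1/35120 ≈ 2.8474e-5)
z(-221) + n = √(-46 - 221) + 1/35120 = √(-267) + 1/35120 = I*√267 + 1/35120 = 1/35120 + I*√267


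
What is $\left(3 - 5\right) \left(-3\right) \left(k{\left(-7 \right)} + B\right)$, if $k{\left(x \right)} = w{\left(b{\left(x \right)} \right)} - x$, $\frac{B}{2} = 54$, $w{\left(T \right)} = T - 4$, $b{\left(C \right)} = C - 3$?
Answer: $606$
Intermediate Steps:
$b{\left(C \right)} = -3 + C$ ($b{\left(C \right)} = C - 3 = -3 + C$)
$w{\left(T \right)} = -4 + T$
$B = 108$ ($B = 2 \cdot 54 = 108$)
$k{\left(x \right)} = -7$ ($k{\left(x \right)} = \left(-4 + \left(-3 + x\right)\right) - x = \left(-7 + x\right) - x = -7$)
$\left(3 - 5\right) \left(-3\right) \left(k{\left(-7 \right)} + B\right) = \left(3 - 5\right) \left(-3\right) \left(-7 + 108\right) = \left(-2\right) \left(-3\right) 101 = 6 \cdot 101 = 606$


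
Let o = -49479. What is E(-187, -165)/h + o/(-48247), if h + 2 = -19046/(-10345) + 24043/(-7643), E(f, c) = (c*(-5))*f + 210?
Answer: 587730474897263958/12606455107969 ≈ 46621.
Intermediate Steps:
E(f, c) = 210 - 5*c*f (E(f, c) = (-5*c)*f + 210 = -5*c*f + 210 = 210 - 5*c*f)
h = -261289927/79066835 (h = -2 + (-19046/(-10345) + 24043/(-7643)) = -2 + (-19046*(-1/10345) + 24043*(-1/7643)) = -2 + (19046/10345 - 24043/7643) = -2 - 103156257/79066835 = -261289927/79066835 ≈ -3.3047)
E(-187, -165)/h + o/(-48247) = (210 - 5*(-165)*(-187))/(-261289927/79066835) - 49479/(-48247) = (210 - 154275)*(-79066835/261289927) - 49479*(-1/48247) = -154065*(-79066835/261289927) + 49479/48247 = 12181431934275/261289927 + 49479/48247 = 587730474897263958/12606455107969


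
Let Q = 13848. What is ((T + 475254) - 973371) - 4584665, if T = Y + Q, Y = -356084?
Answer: -5425018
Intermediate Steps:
T = -342236 (T = -356084 + 13848 = -342236)
((T + 475254) - 973371) - 4584665 = ((-342236 + 475254) - 973371) - 4584665 = (133018 - 973371) - 4584665 = -840353 - 4584665 = -5425018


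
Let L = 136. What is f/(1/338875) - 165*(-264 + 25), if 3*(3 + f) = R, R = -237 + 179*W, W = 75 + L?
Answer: 12715724930/3 ≈ 4.2386e+9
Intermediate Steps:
W = 211 (W = 75 + 136 = 211)
R = 37532 (R = -237 + 179*211 = -237 + 37769 = 37532)
f = 37523/3 (f = -3 + (1/3)*37532 = -3 + 37532/3 = 37523/3 ≈ 12508.)
f/(1/338875) - 165*(-264 + 25) = 37523/(3*(1/338875)) - 165*(-264 + 25) = 37523/(3*(1/338875)) - 165*(-239) = (37523/3)*338875 - 1*(-39435) = 12715606625/3 + 39435 = 12715724930/3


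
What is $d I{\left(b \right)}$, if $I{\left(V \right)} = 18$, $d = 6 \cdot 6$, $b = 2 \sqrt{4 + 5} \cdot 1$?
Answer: $648$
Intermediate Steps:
$b = 6$ ($b = 2 \sqrt{9} \cdot 1 = 2 \cdot 3 \cdot 1 = 6 \cdot 1 = 6$)
$d = 36$
$d I{\left(b \right)} = 36 \cdot 18 = 648$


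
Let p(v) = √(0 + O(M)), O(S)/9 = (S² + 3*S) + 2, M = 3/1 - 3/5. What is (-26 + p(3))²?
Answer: 20266/25 - 156*√374/5 ≈ 207.26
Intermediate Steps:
M = 12/5 (M = 3*1 - 3*⅕ = 3 - ⅗ = 12/5 ≈ 2.4000)
O(S) = 18 + 9*S² + 27*S (O(S) = 9*((S² + 3*S) + 2) = 9*(2 + S² + 3*S) = 18 + 9*S² + 27*S)
p(v) = 3*√374/5 (p(v) = √(0 + (18 + 9*(12/5)² + 27*(12/5))) = √(0 + (18 + 9*(144/25) + 324/5)) = √(0 + (18 + 1296/25 + 324/5)) = √(0 + 3366/25) = √(3366/25) = 3*√374/5)
(-26 + p(3))² = (-26 + 3*√374/5)²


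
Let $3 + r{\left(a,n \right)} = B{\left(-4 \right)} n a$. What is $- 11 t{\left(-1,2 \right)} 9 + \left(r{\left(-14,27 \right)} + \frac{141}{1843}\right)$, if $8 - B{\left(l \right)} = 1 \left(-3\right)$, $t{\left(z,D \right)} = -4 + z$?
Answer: $- \frac{6756297}{1843} \approx -3665.9$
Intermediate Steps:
$B{\left(l \right)} = 11$ ($B{\left(l \right)} = 8 - 1 \left(-3\right) = 8 - -3 = 8 + 3 = 11$)
$r{\left(a,n \right)} = -3 + 11 a n$ ($r{\left(a,n \right)} = -3 + 11 n a = -3 + 11 a n$)
$- 11 t{\left(-1,2 \right)} 9 + \left(r{\left(-14,27 \right)} + \frac{141}{1843}\right) = - 11 \left(-4 - 1\right) 9 + \left(\left(-3 + 11 \left(-14\right) 27\right) + \frac{141}{1843}\right) = \left(-11\right) \left(-5\right) 9 + \left(\left(-3 - 4158\right) + 141 \cdot \frac{1}{1843}\right) = 55 \cdot 9 + \left(-4161 + \frac{141}{1843}\right) = 495 - \frac{7668582}{1843} = - \frac{6756297}{1843}$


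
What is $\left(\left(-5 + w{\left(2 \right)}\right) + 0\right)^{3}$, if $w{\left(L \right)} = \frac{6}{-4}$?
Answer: $- \frac{2197}{8} \approx -274.63$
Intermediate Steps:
$w{\left(L \right)} = - \frac{3}{2}$ ($w{\left(L \right)} = 6 \left(- \frac{1}{4}\right) = - \frac{3}{2}$)
$\left(\left(-5 + w{\left(2 \right)}\right) + 0\right)^{3} = \left(\left(-5 - \frac{3}{2}\right) + 0\right)^{3} = \left(- \frac{13}{2} + 0\right)^{3} = \left(- \frac{13}{2}\right)^{3} = - \frac{2197}{8}$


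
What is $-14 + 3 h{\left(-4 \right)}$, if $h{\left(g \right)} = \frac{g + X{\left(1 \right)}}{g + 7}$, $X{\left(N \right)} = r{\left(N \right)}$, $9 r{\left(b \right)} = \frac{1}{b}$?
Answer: $- \frac{161}{9} \approx -17.889$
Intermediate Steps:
$r{\left(b \right)} = \frac{1}{9 b}$
$X{\left(N \right)} = \frac{1}{9 N}$
$h{\left(g \right)} = \frac{\frac{1}{9} + g}{7 + g}$ ($h{\left(g \right)} = \frac{g + \frac{1}{9 \cdot 1}}{g + 7} = \frac{g + \frac{1}{9} \cdot 1}{7 + g} = \frac{g + \frac{1}{9}}{7 + g} = \frac{\frac{1}{9} + g}{7 + g}$)
$-14 + 3 h{\left(-4 \right)} = -14 + 3 \frac{\frac{1}{9} - 4}{7 - 4} = -14 + 3 \cdot \frac{1}{3} \left(- \frac{35}{9}\right) = -14 + 3 \left(- \frac{35}{27}\right) = -14 - \frac{35}{9} = - \frac{161}{9}$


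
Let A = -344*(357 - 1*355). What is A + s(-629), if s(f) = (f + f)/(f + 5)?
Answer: -214027/312 ≈ -685.98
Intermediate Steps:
s(f) = 2*f/(5 + f) (s(f) = (2*f)/(5 + f) = 2*f/(5 + f))
A = -688 (A = -344*(357 - 355) = -344*2 = -688)
A + s(-629) = -688 + 2*(-629)/(5 - 629) = -688 + 2*(-629)/(-624) = -688 + 2*(-629)*(-1/624) = -688 + 629/312 = -214027/312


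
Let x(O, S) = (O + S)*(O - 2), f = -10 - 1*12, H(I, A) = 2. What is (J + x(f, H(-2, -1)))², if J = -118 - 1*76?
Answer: 81796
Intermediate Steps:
J = -194 (J = -118 - 76 = -194)
f = -22 (f = -10 - 12 = -22)
x(O, S) = (-2 + O)*(O + S) (x(O, S) = (O + S)*(-2 + O) = (-2 + O)*(O + S))
(J + x(f, H(-2, -1)))² = (-194 + ((-22)² - 2*(-22) - 2*2 - 22*2))² = (-194 + (484 + 44 - 4 - 44))² = (-194 + 480)² = 286² = 81796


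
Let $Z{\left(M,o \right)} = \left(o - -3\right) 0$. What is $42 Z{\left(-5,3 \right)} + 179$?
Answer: $179$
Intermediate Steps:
$Z{\left(M,o \right)} = 0$ ($Z{\left(M,o \right)} = \left(o + 3\right) 0 = \left(3 + o\right) 0 = 0$)
$42 Z{\left(-5,3 \right)} + 179 = 42 \cdot 0 + 179 = 0 + 179 = 179$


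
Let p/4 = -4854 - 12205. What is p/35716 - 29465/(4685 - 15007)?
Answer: 87009987/92165138 ≈ 0.94407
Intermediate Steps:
p = -68236 (p = 4*(-4854 - 12205) = 4*(-17059) = -68236)
p/35716 - 29465/(4685 - 15007) = -68236/35716 - 29465/(4685 - 15007) = -68236*1/35716 - 29465/(-10322) = -17059/8929 - 29465*(-1/10322) = -17059/8929 + 29465/10322 = 87009987/92165138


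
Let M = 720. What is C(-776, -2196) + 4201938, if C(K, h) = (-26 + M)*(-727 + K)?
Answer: 3158856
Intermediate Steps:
C(K, h) = -504538 + 694*K (C(K, h) = (-26 + 720)*(-727 + K) = 694*(-727 + K) = -504538 + 694*K)
C(-776, -2196) + 4201938 = (-504538 + 694*(-776)) + 4201938 = (-504538 - 538544) + 4201938 = -1043082 + 4201938 = 3158856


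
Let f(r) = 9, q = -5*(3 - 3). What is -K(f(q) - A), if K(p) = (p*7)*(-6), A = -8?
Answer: 714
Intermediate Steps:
q = 0 (q = -5*0 = 0)
K(p) = -42*p (K(p) = (7*p)*(-6) = -42*p)
-K(f(q) - A) = -(-42)*(9 - 1*(-8)) = -(-42)*(9 + 8) = -(-42)*17 = -1*(-714) = 714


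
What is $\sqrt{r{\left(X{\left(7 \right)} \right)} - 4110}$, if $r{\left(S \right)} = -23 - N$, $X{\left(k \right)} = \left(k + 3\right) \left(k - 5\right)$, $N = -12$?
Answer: $i \sqrt{4121} \approx 64.195 i$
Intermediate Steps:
$X{\left(k \right)} = \left(-5 + k\right) \left(3 + k\right)$ ($X{\left(k \right)} = \left(3 + k\right) \left(-5 + k\right) = \left(-5 + k\right) \left(3 + k\right)$)
$r{\left(S \right)} = -11$ ($r{\left(S \right)} = -23 - -12 = -23 + 12 = -11$)
$\sqrt{r{\left(X{\left(7 \right)} \right)} - 4110} = \sqrt{-11 - 4110} = \sqrt{-4121} = i \sqrt{4121}$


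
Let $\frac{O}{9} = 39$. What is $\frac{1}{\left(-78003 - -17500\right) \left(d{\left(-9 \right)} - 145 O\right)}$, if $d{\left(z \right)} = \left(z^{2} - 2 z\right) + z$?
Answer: $\frac{1}{3073854915} \approx 3.2532 \cdot 10^{-10}$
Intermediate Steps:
$O = 351$ ($O = 9 \cdot 39 = 351$)
$d{\left(z \right)} = z^{2} - z$
$\frac{1}{\left(-78003 - -17500\right) \left(d{\left(-9 \right)} - 145 O\right)} = \frac{1}{\left(-78003 - -17500\right) \left(- 9 \left(-1 - 9\right) - 50895\right)} = \frac{1}{\left(-78003 + 17500\right) \left(\left(-9\right) \left(-10\right) - 50895\right)} = \frac{1}{\left(-60503\right) \left(90 - 50895\right)} = - \frac{1}{60503 \left(-50805\right)} = \left(- \frac{1}{60503}\right) \left(- \frac{1}{50805}\right) = \frac{1}{3073854915}$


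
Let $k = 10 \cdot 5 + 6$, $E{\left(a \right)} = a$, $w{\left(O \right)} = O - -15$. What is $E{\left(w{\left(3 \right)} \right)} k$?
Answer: $1008$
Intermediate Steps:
$w{\left(O \right)} = 15 + O$ ($w{\left(O \right)} = O + 15 = 15 + O$)
$k = 56$ ($k = 50 + 6 = 56$)
$E{\left(w{\left(3 \right)} \right)} k = \left(15 + 3\right) 56 = 18 \cdot 56 = 1008$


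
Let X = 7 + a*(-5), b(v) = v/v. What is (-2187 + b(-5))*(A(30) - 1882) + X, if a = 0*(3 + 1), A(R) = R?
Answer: 4048479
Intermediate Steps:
a = 0 (a = 0*4 = 0)
b(v) = 1
X = 7 (X = 7 + 0*(-5) = 7 + 0 = 7)
(-2187 + b(-5))*(A(30) - 1882) + X = (-2187 + 1)*(30 - 1882) + 7 = -2186*(-1852) + 7 = 4048472 + 7 = 4048479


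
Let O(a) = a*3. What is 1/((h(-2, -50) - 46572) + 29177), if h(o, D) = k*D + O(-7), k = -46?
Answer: -1/15116 ≈ -6.6155e-5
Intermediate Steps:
O(a) = 3*a
h(o, D) = -21 - 46*D (h(o, D) = -46*D + 3*(-7) = -46*D - 21 = -21 - 46*D)
1/((h(-2, -50) - 46572) + 29177) = 1/(((-21 - 46*(-50)) - 46572) + 29177) = 1/(((-21 + 2300) - 46572) + 29177) = 1/((2279 - 46572) + 29177) = 1/(-44293 + 29177) = 1/(-15116) = -1/15116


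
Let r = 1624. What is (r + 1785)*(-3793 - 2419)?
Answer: -21176708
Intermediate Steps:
(r + 1785)*(-3793 - 2419) = (1624 + 1785)*(-3793 - 2419) = 3409*(-6212) = -21176708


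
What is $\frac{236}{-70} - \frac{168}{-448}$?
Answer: $- \frac{839}{280} \approx -2.9964$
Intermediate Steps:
$\frac{236}{-70} - \frac{168}{-448} = 236 \left(- \frac{1}{70}\right) - - \frac{3}{8} = - \frac{118}{35} + \frac{3}{8} = - \frac{839}{280}$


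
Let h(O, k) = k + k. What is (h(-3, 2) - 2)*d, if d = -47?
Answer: -94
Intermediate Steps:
h(O, k) = 2*k
(h(-3, 2) - 2)*d = (2*2 - 2)*(-47) = (4 - 2)*(-47) = 2*(-47) = -94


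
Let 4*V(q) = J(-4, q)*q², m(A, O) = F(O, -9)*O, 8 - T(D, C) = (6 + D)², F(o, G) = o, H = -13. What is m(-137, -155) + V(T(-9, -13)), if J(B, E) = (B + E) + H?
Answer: 48041/2 ≈ 24021.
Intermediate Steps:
J(B, E) = -13 + B + E (J(B, E) = (B + E) - 13 = -13 + B + E)
T(D, C) = 8 - (6 + D)²
m(A, O) = O² (m(A, O) = O*O = O²)
V(q) = q²*(-17 + q)/4 (V(q) = ((-13 - 4 + q)*q²)/4 = ((-17 + q)*q²)/4 = (q²*(-17 + q))/4 = q²*(-17 + q)/4)
m(-137, -155) + V(T(-9, -13)) = (-155)² + (8 - (6 - 9)²)²*(-17 + (8 - (6 - 9)²))/4 = 24025 + (8 - 1*(-3)²)²*(-17 + (8 - 1*(-3)²))/4 = 24025 + (8 - 1*9)²*(-17 + (8 - 1*9))/4 = 24025 + (8 - 9)²*(-17 + (8 - 9))/4 = 24025 + (¼)*(-1)²*(-17 - 1) = 24025 + (¼)*1*(-18) = 24025 - 9/2 = 48041/2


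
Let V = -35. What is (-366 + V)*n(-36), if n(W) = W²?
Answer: -519696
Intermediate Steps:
(-366 + V)*n(-36) = (-366 - 35)*(-36)² = -401*1296 = -519696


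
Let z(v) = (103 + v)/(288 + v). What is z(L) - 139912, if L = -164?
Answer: -17349149/124 ≈ -1.3991e+5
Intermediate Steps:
z(v) = (103 + v)/(288 + v)
z(L) - 139912 = (103 - 164)/(288 - 164) - 139912 = -61/124 - 139912 = -17349149/124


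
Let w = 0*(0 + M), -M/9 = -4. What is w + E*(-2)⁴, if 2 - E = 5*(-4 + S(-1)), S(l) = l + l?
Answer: 512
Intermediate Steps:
M = 36 (M = -9*(-4) = 36)
S(l) = 2*l
w = 0 (w = 0*(0 + 36) = 0*36 = 0)
E = 32 (E = 2 - 5*(-4 + 2*(-1)) = 2 - 5*(-4 - 2) = 2 - 5*(-6) = 2 - 1*(-30) = 2 + 30 = 32)
w + E*(-2)⁴ = 0 + 32*(-2)⁴ = 0 + 32*16 = 0 + 512 = 512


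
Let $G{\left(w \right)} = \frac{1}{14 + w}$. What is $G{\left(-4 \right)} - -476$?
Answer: $\frac{4761}{10} \approx 476.1$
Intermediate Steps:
$G{\left(-4 \right)} - -476 = \frac{1}{14 - 4} - -476 = \frac{1}{10} + 476 = \frac{4761}{10}$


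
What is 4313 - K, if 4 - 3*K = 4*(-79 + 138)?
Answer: 13171/3 ≈ 4390.3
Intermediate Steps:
K = -232/3 (K = 4/3 - 4*(-79 + 138)/3 = 4/3 - 4*59/3 = 4/3 - ⅓*236 = 4/3 - 236/3 = -232/3 ≈ -77.333)
4313 - K = 4313 - 1*(-232/3) = 4313 + 232/3 = 13171/3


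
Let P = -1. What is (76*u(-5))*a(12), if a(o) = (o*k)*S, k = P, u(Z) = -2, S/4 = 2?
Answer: 14592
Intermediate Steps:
S = 8 (S = 4*2 = 8)
k = -1
a(o) = -8*o (a(o) = (o*(-1))*8 = -o*8 = -8*o)
(76*u(-5))*a(12) = (76*(-2))*(-8*12) = -152*(-96) = 14592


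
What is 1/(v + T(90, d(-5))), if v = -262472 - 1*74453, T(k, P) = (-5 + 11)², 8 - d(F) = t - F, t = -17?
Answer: -1/336889 ≈ -2.9683e-6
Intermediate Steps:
d(F) = 25 + F (d(F) = 8 - (-17 - F) = 8 + (17 + F) = 25 + F)
T(k, P) = 36 (T(k, P) = 6² = 36)
v = -336925 (v = -262472 - 74453 = -336925)
1/(v + T(90, d(-5))) = 1/(-336925 + 36) = 1/(-336889) = -1/336889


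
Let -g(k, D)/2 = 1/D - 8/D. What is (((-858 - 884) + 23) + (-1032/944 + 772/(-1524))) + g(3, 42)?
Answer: -25779913/14986 ≈ -1720.3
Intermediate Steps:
g(k, D) = 14/D (g(k, D) = -2*(1/D - 8/D) = -(-14)/D = 14/D)
(((-858 - 884) + 23) + (-1032/944 + 772/(-1524))) + g(3, 42) = (((-858 - 884) + 23) + (-1032/944 + 772/(-1524))) + 14/42 = ((-1742 + 23) + (-1032*1/944 + 772*(-1/1524))) + 14*(1/42) = (-1719 + (-129/118 - 193/381)) + ⅓ = (-1719 - 71923/44958) + ⅓ = -77354725/44958 + ⅓ = -25779913/14986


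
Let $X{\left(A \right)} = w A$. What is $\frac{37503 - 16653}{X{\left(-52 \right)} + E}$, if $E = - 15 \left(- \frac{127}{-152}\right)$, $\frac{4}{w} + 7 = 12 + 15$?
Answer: $- \frac{15846000}{17429} \approx -909.17$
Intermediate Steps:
$w = \frac{1}{5}$ ($w = \frac{4}{-7 + \left(12 + 15\right)} = \frac{4}{-7 + 27} = \frac{4}{20} = 4 \cdot \frac{1}{20} = \frac{1}{5} \approx 0.2$)
$X{\left(A \right)} = \frac{A}{5}$
$E = - \frac{1905}{152}$ ($E = - 15 \left(\left(-127\right) \left(- \frac{1}{152}\right)\right) = \left(-15\right) \frac{127}{152} = - \frac{1905}{152} \approx -12.533$)
$\frac{37503 - 16653}{X{\left(-52 \right)} + E} = \frac{37503 - 16653}{\frac{1}{5} \left(-52\right) - \frac{1905}{152}} = \frac{20850}{- \frac{52}{5} - \frac{1905}{152}} = \frac{20850}{- \frac{17429}{760}} = 20850 \left(- \frac{760}{17429}\right) = - \frac{15846000}{17429}$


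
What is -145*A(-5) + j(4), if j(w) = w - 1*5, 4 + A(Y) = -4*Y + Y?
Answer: -1596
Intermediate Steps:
A(Y) = -4 - 3*Y (A(Y) = -4 + (-4*Y + Y) = -4 - 3*Y)
j(w) = -5 + w (j(w) = w - 5 = -5 + w)
-145*A(-5) + j(4) = -145*(-4 - 3*(-5)) + (-5 + 4) = -145*(-4 + 15) - 1 = -145*11 - 1 = -1595 - 1 = -1596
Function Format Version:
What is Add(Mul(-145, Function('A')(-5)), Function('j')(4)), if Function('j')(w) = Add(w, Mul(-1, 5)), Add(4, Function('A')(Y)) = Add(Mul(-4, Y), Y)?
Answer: -1596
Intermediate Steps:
Function('A')(Y) = Add(-4, Mul(-3, Y)) (Function('A')(Y) = Add(-4, Add(Mul(-4, Y), Y)) = Add(-4, Mul(-3, Y)))
Function('j')(w) = Add(-5, w) (Function('j')(w) = Add(w, -5) = Add(-5, w))
Add(Mul(-145, Function('A')(-5)), Function('j')(4)) = Add(Mul(-145, Add(-4, Mul(-3, -5))), Add(-5, 4)) = Add(Mul(-145, Add(-4, 15)), -1) = Add(Mul(-145, 11), -1) = Add(-1595, -1) = -1596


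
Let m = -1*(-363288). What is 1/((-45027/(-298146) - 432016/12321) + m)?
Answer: 33094206/12021572512349 ≈ 2.7529e-6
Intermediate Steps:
m = 363288
1/((-45027/(-298146) - 432016/12321) + m) = 1/((-45027/(-298146) - 432016/12321) + 363288) = 1/((-45027*(-1/298146) - 432016*1/12321) + 363288) = 1/((15009/99382 - 432016/12321) + 363288) = 1/(-1155396979/33094206 + 363288) = 1/(12021572512349/33094206) = 33094206/12021572512349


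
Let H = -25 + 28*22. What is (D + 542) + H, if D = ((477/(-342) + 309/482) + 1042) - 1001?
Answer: 5372295/4579 ≈ 1173.2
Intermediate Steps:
D = 184288/4579 (D = ((477*(-1/342) + 309*(1/482)) + 1042) - 1001 = ((-53/38 + 309/482) + 1042) - 1001 = (-3451/4579 + 1042) - 1001 = 4767867/4579 - 1001 = 184288/4579 ≈ 40.246)
H = 591 (H = -25 + 616 = 591)
(D + 542) + H = (184288/4579 + 542) + 591 = 2666106/4579 + 591 = 5372295/4579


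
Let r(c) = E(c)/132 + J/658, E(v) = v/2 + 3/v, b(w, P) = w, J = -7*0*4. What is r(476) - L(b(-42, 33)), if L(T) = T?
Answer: 2752235/62832 ≈ 43.803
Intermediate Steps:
J = 0 (J = 0*4 = 0)
E(v) = v/2 + 3/v (E(v) = v*(1/2) + 3/v = v/2 + 3/v)
r(c) = 1/(44*c) + c/264 (r(c) = (c/2 + 3/c)/132 + 0/658 = (c/2 + 3/c)*(1/132) + 0*(1/658) = (1/(44*c) + c/264) + 0 = 1/(44*c) + c/264)
r(476) - L(b(-42, 33)) = (1/264)*(6 + 476**2)/476 - 1*(-42) = (1/264)*(1/476)*(6 + 226576) + 42 = (1/264)*(1/476)*226582 + 42 = 113291/62832 + 42 = 2752235/62832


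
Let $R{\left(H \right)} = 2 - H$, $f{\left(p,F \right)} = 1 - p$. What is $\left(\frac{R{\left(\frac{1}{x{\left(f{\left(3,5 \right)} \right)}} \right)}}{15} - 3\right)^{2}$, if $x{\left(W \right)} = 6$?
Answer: $\frac{67081}{8100} \approx 8.2816$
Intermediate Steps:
$\left(\frac{R{\left(\frac{1}{x{\left(f{\left(3,5 \right)} \right)}} \right)}}{15} - 3\right)^{2} = \left(\frac{2 - \frac{1}{6}}{15} - 3\right)^{2} = \left(\left(2 - \frac{1}{6}\right) \frac{1}{15} - 3\right)^{2} = \left(\frac{11}{6} \cdot \frac{1}{15} - 3\right)^{2} = \left(\frac{11}{90} - 3\right)^{2} = \left(- \frac{259}{90}\right)^{2} = \frac{67081}{8100}$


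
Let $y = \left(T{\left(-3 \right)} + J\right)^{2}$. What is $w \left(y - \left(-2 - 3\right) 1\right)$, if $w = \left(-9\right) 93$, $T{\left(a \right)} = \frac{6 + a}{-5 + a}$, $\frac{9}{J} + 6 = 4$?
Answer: $- \frac{1540917}{64} \approx -24077.0$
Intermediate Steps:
$J = - \frac{9}{2}$ ($J = \frac{9}{-6 + 4} = \frac{9}{-2} = 9 \left(- \frac{1}{2}\right) = - \frac{9}{2} \approx -4.5$)
$T{\left(a \right)} = \frac{6 + a}{-5 + a}$
$y = \frac{1521}{64}$ ($y = \left(\frac{6 - 3}{-5 - 3} - \frac{9}{2}\right)^{2} = \left(\frac{1}{-8} \cdot 3 - \frac{9}{2}\right)^{2} = \left(\left(- \frac{1}{8}\right) 3 - \frac{9}{2}\right)^{2} = \left(- \frac{3}{8} - \frac{9}{2}\right)^{2} = \left(- \frac{39}{8}\right)^{2} = \frac{1521}{64} \approx 23.766$)
$w = -837$
$w \left(y - \left(-2 - 3\right) 1\right) = - 837 \left(\frac{1521}{64} - \left(-2 - 3\right) 1\right) = - 837 \left(\frac{1521}{64} - \left(-5\right) 1\right) = - 837 \left(\frac{1521}{64} - -5\right) = - 837 \left(\frac{1521}{64} + 5\right) = \left(-837\right) \frac{1841}{64} = - \frac{1540917}{64}$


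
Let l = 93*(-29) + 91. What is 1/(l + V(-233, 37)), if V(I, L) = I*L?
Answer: -1/11227 ≈ -8.9071e-5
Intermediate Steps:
l = -2606 (l = -2697 + 91 = -2606)
1/(l + V(-233, 37)) = 1/(-2606 - 233*37) = 1/(-2606 - 8621) = 1/(-11227) = -1/11227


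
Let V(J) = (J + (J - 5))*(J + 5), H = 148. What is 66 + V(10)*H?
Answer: 33366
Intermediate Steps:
V(J) = (-5 + 2*J)*(5 + J) (V(J) = (J + (-5 + J))*(5 + J) = (-5 + 2*J)*(5 + J))
66 + V(10)*H = 66 + (-25 + 2*10**2 + 5*10)*148 = 66 + (-25 + 2*100 + 50)*148 = 66 + (-25 + 200 + 50)*148 = 66 + 225*148 = 66 + 33300 = 33366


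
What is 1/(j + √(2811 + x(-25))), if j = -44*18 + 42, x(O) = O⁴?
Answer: -375/84532 - √98359/84532 ≈ -0.0081463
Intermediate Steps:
j = -750 (j = -792 + 42 = -750)
1/(j + √(2811 + x(-25))) = 1/(-750 + √(2811 + (-25)⁴)) = 1/(-750 + √(2811 + 390625)) = 1/(-750 + √393436) = 1/(-750 + 2*√98359)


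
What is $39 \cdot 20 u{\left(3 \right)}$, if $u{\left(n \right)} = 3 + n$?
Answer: $4680$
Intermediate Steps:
$39 \cdot 20 u{\left(3 \right)} = 39 \cdot 20 \left(3 + 3\right) = 780 \cdot 6 = 4680$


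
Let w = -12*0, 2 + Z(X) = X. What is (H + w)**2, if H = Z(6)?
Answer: 16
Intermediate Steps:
Z(X) = -2 + X
H = 4 (H = -2 + 6 = 4)
w = 0
(H + w)**2 = (4 + 0)**2 = 4**2 = 16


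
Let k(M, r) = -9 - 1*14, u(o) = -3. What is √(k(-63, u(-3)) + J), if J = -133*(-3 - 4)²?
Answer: 2*I*√1635 ≈ 80.87*I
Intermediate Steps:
k(M, r) = -23 (k(M, r) = -9 - 14 = -23)
J = -6517 (J = -133*(-7)² = -133*49 = -6517)
√(k(-63, u(-3)) + J) = √(-23 - 6517) = √(-6540) = 2*I*√1635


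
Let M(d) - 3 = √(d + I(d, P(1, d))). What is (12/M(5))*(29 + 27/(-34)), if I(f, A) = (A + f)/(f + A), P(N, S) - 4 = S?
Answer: 5754/17 - 1918*√6/17 ≈ 62.111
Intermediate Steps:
P(N, S) = 4 + S
I(f, A) = 1 (I(f, A) = (A + f)/(A + f) = 1)
M(d) = 3 + √(1 + d) (M(d) = 3 + √(d + 1) = 3 + √(1 + d))
(12/M(5))*(29 + 27/(-34)) = (12/(3 + √(1 + 5)))*(29 + 27/(-34)) = (12/(3 + √6))*(29 + 27*(-1/34)) = (12/(3 + √6))*(29 - 27/34) = (12/(3 + √6))*(959/34) = 5754/(17*(3 + √6))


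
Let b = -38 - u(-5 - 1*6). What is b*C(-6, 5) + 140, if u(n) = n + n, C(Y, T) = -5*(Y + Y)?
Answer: -820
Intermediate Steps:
C(Y, T) = -10*Y
u(n) = 2*n
b = -16 (b = -38 - 2*(-5 - 1*6) = -38 - 2*(-5 - 6) = -38 - 2*(-11) = -38 - 1*(-22) = -38 + 22 = -16)
b*C(-6, 5) + 140 = -(-160)*(-6) + 140 = -16*60 + 140 = -960 + 140 = -820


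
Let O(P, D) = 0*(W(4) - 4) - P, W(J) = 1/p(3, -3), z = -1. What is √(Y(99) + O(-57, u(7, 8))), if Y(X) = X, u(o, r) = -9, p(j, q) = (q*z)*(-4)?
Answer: 2*√39 ≈ 12.490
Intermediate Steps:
p(j, q) = 4*q (p(j, q) = (q*(-1))*(-4) = -q*(-4) = 4*q)
W(J) = -1/12 (W(J) = 1/(4*(-3)) = 1/(-12) = -1/12)
O(P, D) = -P (O(P, D) = 0*(-1/12 - 4) - P = 0*(-49/12) - P = 0 - P = -P)
√(Y(99) + O(-57, u(7, 8))) = √(99 - 1*(-57)) = √(99 + 57) = √156 = 2*√39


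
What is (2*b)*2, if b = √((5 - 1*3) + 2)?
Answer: 8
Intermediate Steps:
b = 2 (b = √((5 - 3) + 2) = √(2 + 2) = √4 = 2)
(2*b)*2 = (2*2)*2 = 4*2 = 8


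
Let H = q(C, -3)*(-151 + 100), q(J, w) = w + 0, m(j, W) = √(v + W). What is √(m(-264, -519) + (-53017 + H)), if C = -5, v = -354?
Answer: √(-52864 + 3*I*√97) ≈ 0.0643 + 229.92*I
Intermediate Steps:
m(j, W) = √(-354 + W)
q(J, w) = w
H = 153 (H = -3*(-151 + 100) = -3*(-51) = 153)
√(m(-264, -519) + (-53017 + H)) = √(√(-354 - 519) + (-53017 + 153)) = √(√(-873) - 52864) = √(3*I*√97 - 52864) = √(-52864 + 3*I*√97)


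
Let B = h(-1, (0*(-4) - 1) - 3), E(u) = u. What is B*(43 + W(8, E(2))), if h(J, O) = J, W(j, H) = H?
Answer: -45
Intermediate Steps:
B = -1
B*(43 + W(8, E(2))) = -(43 + 2) = -1*45 = -45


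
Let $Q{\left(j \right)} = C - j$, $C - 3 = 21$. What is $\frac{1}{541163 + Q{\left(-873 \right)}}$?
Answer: $\frac{1}{542060} \approx 1.8448 \cdot 10^{-6}$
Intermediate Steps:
$C = 24$ ($C = 3 + 21 = 24$)
$Q{\left(j \right)} = 24 - j$
$\frac{1}{541163 + Q{\left(-873 \right)}} = \frac{1}{541163 + \left(24 - -873\right)} = \frac{1}{541163 + \left(24 + 873\right)} = \frac{1}{541163 + 897} = \frac{1}{542060}$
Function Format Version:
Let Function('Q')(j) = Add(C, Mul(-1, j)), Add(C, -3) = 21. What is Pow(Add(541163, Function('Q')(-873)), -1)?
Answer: Rational(1, 542060) ≈ 1.8448e-6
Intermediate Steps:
C = 24 (C = Add(3, 21) = 24)
Function('Q')(j) = Add(24, Mul(-1, j))
Pow(Add(541163, Function('Q')(-873)), -1) = Pow(Add(541163, Add(24, Mul(-1, -873))), -1) = Pow(Add(541163, Add(24, 873)), -1) = Pow(Add(541163, 897), -1) = Pow(542060, -1) = Rational(1, 542060)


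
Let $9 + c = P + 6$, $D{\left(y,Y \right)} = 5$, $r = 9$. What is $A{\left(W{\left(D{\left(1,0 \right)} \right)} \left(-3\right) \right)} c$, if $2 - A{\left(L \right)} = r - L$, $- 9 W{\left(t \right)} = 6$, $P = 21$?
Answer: $-90$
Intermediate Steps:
$W{\left(t \right)} = - \frac{2}{3}$ ($W{\left(t \right)} = \left(- \frac{1}{9}\right) 6 = - \frac{2}{3}$)
$A{\left(L \right)} = -7 + L$ ($A{\left(L \right)} = 2 - \left(9 - L\right) = 2 + \left(-9 + L\right) = -7 + L$)
$c = 18$ ($c = -9 + \left(21 + 6\right) = -9 + 27 = 18$)
$A{\left(W{\left(D{\left(1,0 \right)} \right)} \left(-3\right) \right)} c = \left(-7 - -2\right) 18 = \left(-7 + 2\right) 18 = \left(-5\right) 18 = -90$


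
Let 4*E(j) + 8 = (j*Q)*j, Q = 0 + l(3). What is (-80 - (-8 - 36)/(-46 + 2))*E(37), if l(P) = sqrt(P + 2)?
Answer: 162 - 110889*sqrt(5)/4 ≈ -61827.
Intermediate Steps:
l(P) = sqrt(2 + P)
Q = sqrt(5) (Q = 0 + sqrt(2 + 3) = 0 + sqrt(5) = sqrt(5) ≈ 2.2361)
E(j) = -2 + sqrt(5)*j**2/4 (E(j) = -2 + ((j*sqrt(5))*j)/4 = -2 + (sqrt(5)*j**2)/4 = -2 + sqrt(5)*j**2/4)
(-80 - (-8 - 36)/(-46 + 2))*E(37) = (-80 - (-8 - 36)/(-46 + 2))*(-2 + (1/4)*sqrt(5)*37**2) = (-80 - (-44)/(-44))*(-2 + (1/4)*sqrt(5)*1369) = (-80 - (-44)*(-1)/44)*(-2 + 1369*sqrt(5)/4) = (-80 - 1*1)*(-2 + 1369*sqrt(5)/4) = (-80 - 1)*(-2 + 1369*sqrt(5)/4) = -81*(-2 + 1369*sqrt(5)/4) = 162 - 110889*sqrt(5)/4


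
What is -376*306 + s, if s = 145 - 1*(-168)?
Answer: -114743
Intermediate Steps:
s = 313 (s = 145 + 168 = 313)
-376*306 + s = -376*306 + 313 = -115056 + 313 = -114743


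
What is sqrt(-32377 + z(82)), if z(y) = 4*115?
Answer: I*sqrt(31917) ≈ 178.65*I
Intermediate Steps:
z(y) = 460
sqrt(-32377 + z(82)) = sqrt(-32377 + 460) = sqrt(-31917) = I*sqrt(31917)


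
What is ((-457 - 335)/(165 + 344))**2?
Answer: 627264/259081 ≈ 2.4211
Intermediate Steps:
((-457 - 335)/(165 + 344))**2 = (-792/509)**2 = 627264/259081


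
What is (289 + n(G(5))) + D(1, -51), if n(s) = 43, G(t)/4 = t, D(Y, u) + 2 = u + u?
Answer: 228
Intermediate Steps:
D(Y, u) = -2 + 2*u (D(Y, u) = -2 + (u + u) = -2 + 2*u)
G(t) = 4*t
(289 + n(G(5))) + D(1, -51) = (289 + 43) + (-2 + 2*(-51)) = 332 + (-2 - 102) = 332 - 104 = 228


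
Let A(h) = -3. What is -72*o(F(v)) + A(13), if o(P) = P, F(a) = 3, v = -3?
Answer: -219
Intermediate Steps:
-72*o(F(v)) + A(13) = -72*3 - 3 = -216 - 3 = -219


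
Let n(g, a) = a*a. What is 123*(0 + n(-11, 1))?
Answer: 123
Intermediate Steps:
n(g, a) = a**2
123*(0 + n(-11, 1)) = 123*(0 + 1**2) = 123*(0 + 1) = 123*1 = 123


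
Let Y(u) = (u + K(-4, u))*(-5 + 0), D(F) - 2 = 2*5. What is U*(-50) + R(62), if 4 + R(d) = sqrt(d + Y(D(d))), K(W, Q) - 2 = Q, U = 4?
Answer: -204 + 2*I*sqrt(17) ≈ -204.0 + 8.2462*I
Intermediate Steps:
K(W, Q) = 2 + Q
D(F) = 12 (D(F) = 2 + 2*5 = 2 + 10 = 12)
Y(u) = -10 - 10*u (Y(u) = (u + (2 + u))*(-5 + 0) = (2 + 2*u)*(-5) = -10 - 10*u)
R(d) = -4 + sqrt(-130 + d) (R(d) = -4 + sqrt(d + (-10 - 10*12)) = -4 + sqrt(d + (-10 - 120)) = -4 + sqrt(d - 130) = -4 + sqrt(-130 + d))
U*(-50) + R(62) = 4*(-50) + (-4 + sqrt(-130 + 62)) = -200 + (-4 + sqrt(-68)) = -200 + (-4 + 2*I*sqrt(17)) = -204 + 2*I*sqrt(17)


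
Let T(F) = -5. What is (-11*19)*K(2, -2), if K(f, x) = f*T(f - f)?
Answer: 2090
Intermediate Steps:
K(f, x) = -5*f (K(f, x) = f*(-5) = -5*f)
(-11*19)*K(2, -2) = (-11*19)*(-5*2) = -209*(-10) = 2090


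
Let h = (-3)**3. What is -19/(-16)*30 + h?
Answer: 69/8 ≈ 8.6250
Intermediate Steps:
h = -27
-19/(-16)*30 + h = -19/(-16)*30 - 27 = -19*(-1/16)*30 - 27 = (19/16)*30 - 27 = 285/8 - 27 = 69/8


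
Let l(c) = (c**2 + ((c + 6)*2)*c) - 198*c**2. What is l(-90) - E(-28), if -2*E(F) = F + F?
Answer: -1580608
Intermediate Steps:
E(F) = -F (E(F) = -(F + F)/2 = -F)
l(c) = -197*c**2 + c*(12 + 2*c) (l(c) = (c**2 + ((6 + c)*2)*c) - 198*c**2 = (c**2 + (12 + 2*c)*c) - 198*c**2 = (c**2 + c*(12 + 2*c)) - 198*c**2 = -197*c**2 + c*(12 + 2*c))
l(-90) - E(-28) = 3*(-90)*(4 - 65*(-90)) - (-1)*(-28) = 3*(-90)*(4 + 5850) - 1*28 = 3*(-90)*5854 - 28 = -1580580 - 28 = -1580608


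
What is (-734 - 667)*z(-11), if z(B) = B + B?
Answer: 30822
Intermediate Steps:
z(B) = 2*B
(-734 - 667)*z(-11) = (-734 - 667)*(2*(-11)) = -1401*(-22) = 30822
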